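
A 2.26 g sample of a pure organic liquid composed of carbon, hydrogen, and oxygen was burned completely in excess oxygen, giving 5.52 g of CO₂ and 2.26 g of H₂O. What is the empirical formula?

mol C = 5.52 g CO₂ ÷ 44.009 g/mol = 0.1254 mol
mol H = 2 × 2.26 g H₂O ÷ 18.015 g/mol = 0.2509 mol
mass O = 2.26 − (1.507 + 0.2529) = 0.5006 g → mol O = 0.5006 ÷ 15.999 = 0.03129 mol
Divide by the smallest (0.03129 mol): C 4.009, H 8.019, O 1.000

C4H8O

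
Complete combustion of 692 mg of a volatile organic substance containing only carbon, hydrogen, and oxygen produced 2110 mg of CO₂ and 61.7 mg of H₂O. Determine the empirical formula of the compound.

mol C = 2.11 g CO₂ ÷ 44.009 g/mol = 0.04794 mol
mol H = 2 × 0.0617 g H₂O ÷ 18.015 g/mol = 0.006850 mol
mass O = 0.692 − (0.5759 + 0.006905) = 0.1092 g → mol O = 0.1092 ÷ 15.999 = 0.006827 mol
Divide by the smallest (0.006827 mol): C 7.022, H 1.003, O 1.000

C7HO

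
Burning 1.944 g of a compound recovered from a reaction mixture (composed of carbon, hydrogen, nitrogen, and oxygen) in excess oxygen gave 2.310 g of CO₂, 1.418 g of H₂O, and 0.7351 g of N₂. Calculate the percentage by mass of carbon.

32.43%

mol C = 2.310 g CO₂ ÷ 44.009 g/mol = 0.052489 mol
mol H = 2 × 1.418 g H₂O ÷ 18.015 g/mol = 0.15742 mol
mol N = 2 × 0.7351 g N₂ ÷ 28.014 g/mol = 0.052481 mol
mass O = 1.944 − (0.63045 + 0.15868 + 0.73510) = 0.41977 g → mol O = 0.41977 ÷ 15.999 = 0.026237 mol
mass % C = 0.63045 g ÷ 1.944 g × 100%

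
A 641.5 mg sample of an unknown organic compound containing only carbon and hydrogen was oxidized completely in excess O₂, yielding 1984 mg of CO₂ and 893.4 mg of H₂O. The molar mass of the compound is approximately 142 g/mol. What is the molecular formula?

mol C = 1.984 g CO₂ ÷ 44.009 g/mol = 0.045082 mol
mol H = 2 × 0.8934 g H₂O ÷ 18.015 g/mol = 0.099184 mol
Divide by the smallest (0.045082 mol): C 1.000, H 2.200
Multiplying each by 5 gives whole numbers: C 5.00, H 11.00
Empirical formula: C5H11
Empirical-formula mass = 71.14 g/mol; 142 ÷ 71.14 ≈ 2, so the molecular formula is C10H22.

C10H22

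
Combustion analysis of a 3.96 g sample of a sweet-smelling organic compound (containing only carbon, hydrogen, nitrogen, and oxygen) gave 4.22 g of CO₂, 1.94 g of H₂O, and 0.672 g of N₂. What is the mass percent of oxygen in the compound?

48.5%

mol C = 4.22 g CO₂ ÷ 44.009 g/mol = 0.09589 mol
mol H = 2 × 1.94 g H₂O ÷ 18.015 g/mol = 0.2154 mol
mol N = 2 × 0.672 g N₂ ÷ 28.014 g/mol = 0.04798 mol
mass O = 3.96 − (1.152 + 0.2171 + 0.6720) = 1.919 g → mol O = 1.919 ÷ 15.999 = 0.1200 mol
mass % O = 1.919 g ÷ 3.96 g × 100%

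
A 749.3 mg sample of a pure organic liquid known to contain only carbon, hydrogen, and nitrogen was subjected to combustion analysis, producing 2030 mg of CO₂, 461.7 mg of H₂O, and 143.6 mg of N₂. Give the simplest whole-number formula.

C9H10N2

mol C = 2.030 g CO₂ ÷ 44.009 g/mol = 0.046127 mol
mol H = 2 × 0.4617 g H₂O ÷ 18.015 g/mol = 0.051257 mol
mol N = 2 × 0.1436 g N₂ ÷ 28.014 g/mol = 0.010252 mol
Divide by the smallest (0.010252 mol): C 4.499, H 5.000, N 1.000
Multiplying each by 2 gives whole numbers: C 9.00, H 10.00, N 2.00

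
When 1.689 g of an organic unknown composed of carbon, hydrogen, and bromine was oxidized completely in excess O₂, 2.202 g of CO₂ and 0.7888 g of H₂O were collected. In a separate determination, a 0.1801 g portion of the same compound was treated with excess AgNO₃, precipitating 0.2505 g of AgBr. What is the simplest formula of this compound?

C4H7Br

mol C = 2.202 g CO₂ ÷ 44.009 g/mol = 0.050035 mol
mol H = 2 × 0.7888 g H₂O ÷ 18.015 g/mol = 0.087571 mol
From the AgBr data: mol Br per gram of compound = (0.2505 ÷ 187.772) ÷ 0.1801 = 0.0074074 mol/g, so in the 1.689 g combustion sample mol Br = 0.012511 mol
Divide by the smallest (0.012511 mol): C 3.999, H 7.000, Br 1.000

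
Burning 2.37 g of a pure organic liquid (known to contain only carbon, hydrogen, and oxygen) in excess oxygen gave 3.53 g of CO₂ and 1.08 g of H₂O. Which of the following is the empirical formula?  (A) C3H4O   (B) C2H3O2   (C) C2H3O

(B) C2H3O2

mol C = 3.53 g CO₂ ÷ 44.009 g/mol = 0.08021 mol
mol H = 2 × 1.08 g H₂O ÷ 18.015 g/mol = 0.1199 mol
mass O = 2.37 − (0.9634 + 0.1209) = 1.286 g → mol O = 1.286 ÷ 15.999 = 0.08036 mol
Divide by the smallest (0.08021 mol): C 1.000, H 1.495, O 1.002
Multiplying each by 2 gives whole numbers: C 2.00, H 2.99, O 2.00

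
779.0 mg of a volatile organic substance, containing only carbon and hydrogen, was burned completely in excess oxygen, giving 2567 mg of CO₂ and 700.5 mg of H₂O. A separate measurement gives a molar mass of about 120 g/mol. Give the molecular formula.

C9H12

mol C = 2.567 g CO₂ ÷ 44.009 g/mol = 0.058329 mol
mol H = 2 × 0.7005 g H₂O ÷ 18.015 g/mol = 0.077769 mol
Divide by the smallest (0.058329 mol): C 1.000, H 1.333
Multiplying each by 3 gives whole numbers: C 3.00, H 4.00
Empirical formula: C3H4
Empirical-formula mass = 40.06 g/mol; 120 ÷ 40.06 ≈ 3, so the molecular formula is C9H12.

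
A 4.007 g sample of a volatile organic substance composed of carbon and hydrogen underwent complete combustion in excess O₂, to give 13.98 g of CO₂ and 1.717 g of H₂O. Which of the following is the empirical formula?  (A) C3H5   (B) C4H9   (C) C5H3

(C) C5H3

mol C = 13.98 g CO₂ ÷ 44.009 g/mol = 0.31766 mol
mol H = 2 × 1.717 g H₂O ÷ 18.015 g/mol = 0.19062 mol
Divide by the smallest (0.19062 mol): C 1.666, H 1.000
Multiplying each by 3 gives whole numbers: C 5.00, H 3.00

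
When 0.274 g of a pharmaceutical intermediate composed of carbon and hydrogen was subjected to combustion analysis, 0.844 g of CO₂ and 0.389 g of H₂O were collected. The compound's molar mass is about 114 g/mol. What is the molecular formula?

mol C = 0.844 g CO₂ ÷ 44.009 g/mol = 0.01918 mol
mol H = 2 × 0.389 g H₂O ÷ 18.015 g/mol = 0.04319 mol
Divide by the smallest (0.01918 mol): C 1.000, H 2.252
Multiplying each by 4 gives whole numbers: C 4.00, H 9.01
Empirical formula: C4H9
Empirical-formula mass = 57.12 g/mol; 114 ÷ 57.12 ≈ 2, so the molecular formula is C8H18.

C8H18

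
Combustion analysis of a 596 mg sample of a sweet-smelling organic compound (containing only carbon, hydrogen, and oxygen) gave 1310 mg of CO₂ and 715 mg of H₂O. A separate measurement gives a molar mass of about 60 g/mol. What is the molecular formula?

mol C = 1.31 g CO₂ ÷ 44.009 g/mol = 0.02977 mol
mol H = 2 × 0.715 g H₂O ÷ 18.015 g/mol = 0.07938 mol
mass O = 0.596 − (0.3575 + 0.08001) = 0.1585 g → mol O = 0.1585 ÷ 15.999 = 0.009904 mol
Divide by the smallest (0.009904 mol): C 3.005, H 8.014, O 1.000
Empirical formula: C3H8O
Empirical-formula mass = 60.10 g/mol; 60 ÷ 60.10 ≈ 1, so the molecular formula is C3H8O.

C3H8O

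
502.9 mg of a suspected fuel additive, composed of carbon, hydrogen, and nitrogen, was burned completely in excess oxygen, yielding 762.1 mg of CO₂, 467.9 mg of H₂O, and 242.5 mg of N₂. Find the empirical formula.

mol C = 0.7621 g CO₂ ÷ 44.009 g/mol = 0.017317 mol
mol H = 2 × 0.4679 g H₂O ÷ 18.015 g/mol = 0.051946 mol
mol N = 2 × 0.2425 g N₂ ÷ 28.014 g/mol = 0.017313 mol
Divide by the smallest (0.017313 mol): C 1.000, H 3.000, N 1.000

CH3N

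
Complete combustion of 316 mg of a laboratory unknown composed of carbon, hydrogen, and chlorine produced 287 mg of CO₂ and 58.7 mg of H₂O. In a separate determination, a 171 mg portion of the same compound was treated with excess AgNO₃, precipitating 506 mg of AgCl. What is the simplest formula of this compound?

CHCl

mol C = 0.287 g CO₂ ÷ 44.009 g/mol = 0.006521 mol
mol H = 2 × 0.0587 g H₂O ÷ 18.015 g/mol = 0.006517 mol
From the AgCl data: mol Cl per gram of compound = (0.506 ÷ 143.318) ÷ 0.171 = 0.02065 mol/g, so in the 0.316 g combustion sample mol Cl = 0.006524 mol
Divide by the smallest (0.006517 mol): C 1.001, H 1.000, Cl 1.001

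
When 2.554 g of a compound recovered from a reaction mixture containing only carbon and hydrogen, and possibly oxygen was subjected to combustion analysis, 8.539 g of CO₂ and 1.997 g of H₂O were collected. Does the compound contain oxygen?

no

mol C = 8.539 g CO₂ ÷ 44.009 g/mol = 0.19403 mol
mol H = 2 × 1.997 g H₂O ÷ 18.015 g/mol = 0.22170 mol
C and H together account for 2.5540 g — essentially the entire 2.554 g sample — so the compound contains no oxygen.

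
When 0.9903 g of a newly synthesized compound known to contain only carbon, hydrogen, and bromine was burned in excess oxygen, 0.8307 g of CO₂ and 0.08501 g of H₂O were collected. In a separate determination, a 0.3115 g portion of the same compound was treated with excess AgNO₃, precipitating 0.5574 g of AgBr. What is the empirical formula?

C2HBr

mol C = 0.8307 g CO₂ ÷ 44.009 g/mol = 0.018876 mol
mol H = 2 × 0.08501 g H₂O ÷ 18.015 g/mol = 0.0094377 mol
From the AgBr data: mol Br per gram of compound = (0.5574 ÷ 187.772) ÷ 0.3115 = 0.0095297 mol/g, so in the 0.9903 g combustion sample mol Br = 0.0094372 mol
Divide by the smallest (0.0094372 mol): C 2.000, H 1.000, Br 1.000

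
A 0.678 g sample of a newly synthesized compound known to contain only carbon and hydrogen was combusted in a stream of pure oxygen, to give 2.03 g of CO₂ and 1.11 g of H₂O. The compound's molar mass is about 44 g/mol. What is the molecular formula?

mol C = 2.03 g CO₂ ÷ 44.009 g/mol = 0.04613 mol
mol H = 2 × 1.11 g H₂O ÷ 18.015 g/mol = 0.1232 mol
Divide by the smallest (0.04613 mol): C 1.000, H 2.672
Multiplying each by 3 gives whole numbers: C 3.00, H 8.01
Empirical formula: C3H8
Empirical-formula mass = 44.10 g/mol; 44 ÷ 44.10 ≈ 1, so the molecular formula is C3H8.

C3H8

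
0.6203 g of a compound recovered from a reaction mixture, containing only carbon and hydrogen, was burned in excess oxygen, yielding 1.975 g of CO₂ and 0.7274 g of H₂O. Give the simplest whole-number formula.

mol C = 1.975 g CO₂ ÷ 44.009 g/mol = 0.044877 mol
mol H = 2 × 0.7274 g H₂O ÷ 18.015 g/mol = 0.080755 mol
Divide by the smallest (0.044877 mol): C 1.000, H 1.799
Multiplying each by 5 gives whole numbers: C 5.00, H 9.00

C5H9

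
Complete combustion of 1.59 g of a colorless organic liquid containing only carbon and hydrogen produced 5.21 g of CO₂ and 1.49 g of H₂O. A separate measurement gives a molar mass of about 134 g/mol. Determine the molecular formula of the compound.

C10H14

mol C = 5.21 g CO₂ ÷ 44.009 g/mol = 0.1184 mol
mol H = 2 × 1.49 g H₂O ÷ 18.015 g/mol = 0.1654 mol
Divide by the smallest (0.1184 mol): C 1.000, H 1.397
Multiplying each by 5 gives whole numbers: C 5.00, H 6.99
Empirical formula: C5H7
Empirical-formula mass = 67.11 g/mol; 134 ÷ 67.11 ≈ 2, so the molecular formula is C10H14.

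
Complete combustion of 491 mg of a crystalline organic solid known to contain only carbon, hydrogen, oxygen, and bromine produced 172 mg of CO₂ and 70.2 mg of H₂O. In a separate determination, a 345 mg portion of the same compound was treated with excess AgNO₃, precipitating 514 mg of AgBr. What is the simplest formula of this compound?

CH2BrO2

mol C = 0.172 g CO₂ ÷ 44.009 g/mol = 0.003908 mol
mol H = 2 × 0.0702 g H₂O ÷ 18.015 g/mol = 0.007794 mol
From the AgBr data: mol Br per gram of compound = (0.514 ÷ 187.772) ÷ 0.345 = 0.007934 mol/g, so in the 0.491 g combustion sample mol Br = 0.003896 mol
mass O = 0.491 − (0.04694 + 0.007856 + 0.3113) = 0.1249 g → mol O = 0.1249 ÷ 15.999 = 0.007808 mol
Divide by the smallest (0.003896 mol): C 1.003, H 2.000, Br 1.000, O 2.004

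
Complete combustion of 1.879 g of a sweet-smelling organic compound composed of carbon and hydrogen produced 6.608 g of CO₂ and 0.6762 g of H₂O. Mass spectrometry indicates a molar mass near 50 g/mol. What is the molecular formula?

C4H2

mol C = 6.608 g CO₂ ÷ 44.009 g/mol = 0.15015 mol
mol H = 2 × 0.6762 g H₂O ÷ 18.015 g/mol = 0.075071 mol
Divide by the smallest (0.075071 mol): C 2.000, H 1.000
Empirical formula: C2H
Empirical-formula mass = 25.03 g/mol; 50 ÷ 25.03 ≈ 2, so the molecular formula is C4H2.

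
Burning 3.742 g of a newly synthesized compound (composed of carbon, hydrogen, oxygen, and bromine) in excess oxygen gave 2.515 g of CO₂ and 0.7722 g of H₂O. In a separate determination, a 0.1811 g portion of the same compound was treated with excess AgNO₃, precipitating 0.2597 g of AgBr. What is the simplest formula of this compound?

mol C = 2.515 g CO₂ ÷ 44.009 g/mol = 0.057147 mol
mol H = 2 × 0.7722 g H₂O ÷ 18.015 g/mol = 0.085729 mol
From the AgBr data: mol Br per gram of compound = (0.2597 ÷ 187.772) ÷ 0.1811 = 0.0076370 mol/g, so in the 3.742 g combustion sample mol Br = 0.028578 mol
mass O = 3.742 − (0.68640 + 0.086414 + 2.2835) = 0.68572 g → mol O = 0.68572 ÷ 15.999 = 0.042860 mol
Divide by the smallest (0.028578 mol): C 2.000, H 3.000, Br 1.000, O 1.500
Multiplying each by 2 gives whole numbers: C 4.00, H 6.00, Br 2.00, O 3.00

C4H6Br2O3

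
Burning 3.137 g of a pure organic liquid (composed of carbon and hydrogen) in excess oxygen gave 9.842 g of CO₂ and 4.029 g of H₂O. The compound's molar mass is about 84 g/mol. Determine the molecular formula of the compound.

C6H12

mol C = 9.842 g CO₂ ÷ 44.009 g/mol = 0.22364 mol
mol H = 2 × 4.029 g H₂O ÷ 18.015 g/mol = 0.44729 mol
Divide by the smallest (0.22364 mol): C 1.000, H 2.000
Empirical formula: CH2
Empirical-formula mass = 14.03 g/mol; 84 ÷ 14.03 ≈ 6, so the molecular formula is C6H12.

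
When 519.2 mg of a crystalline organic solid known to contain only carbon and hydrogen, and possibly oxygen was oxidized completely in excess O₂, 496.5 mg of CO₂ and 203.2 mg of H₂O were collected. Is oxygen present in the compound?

yes

mol C = 0.4965 g CO₂ ÷ 44.009 g/mol = 0.011282 mol
mol H = 2 × 0.2032 g H₂O ÷ 18.015 g/mol = 0.022559 mol
C and H account for only 0.15824 g of the 0.5192 g sample; the remaining 0.36096 g must be oxygen.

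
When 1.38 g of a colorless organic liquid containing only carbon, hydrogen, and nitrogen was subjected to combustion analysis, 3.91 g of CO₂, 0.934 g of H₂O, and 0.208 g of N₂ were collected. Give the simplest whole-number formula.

C6H7N

mol C = 3.91 g CO₂ ÷ 44.009 g/mol = 0.08885 mol
mol H = 2 × 0.934 g H₂O ÷ 18.015 g/mol = 0.1037 mol
mol N = 2 × 0.208 g N₂ ÷ 28.014 g/mol = 0.01485 mol
Divide by the smallest (0.01485 mol): C 5.983, H 6.983, N 1.000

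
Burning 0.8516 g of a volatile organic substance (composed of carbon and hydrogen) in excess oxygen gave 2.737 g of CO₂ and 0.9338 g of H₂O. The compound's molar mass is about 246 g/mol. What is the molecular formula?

C18H30

mol C = 2.737 g CO₂ ÷ 44.009 g/mol = 0.062192 mol
mol H = 2 × 0.9338 g H₂O ÷ 18.015 g/mol = 0.10367 mol
Divide by the smallest (0.062192 mol): C 1.000, H 1.667
Multiplying each by 3 gives whole numbers: C 3.00, H 5.00
Empirical formula: C3H5
Empirical-formula mass = 41.07 g/mol; 246 ÷ 41.07 ≈ 6, so the molecular formula is C18H30.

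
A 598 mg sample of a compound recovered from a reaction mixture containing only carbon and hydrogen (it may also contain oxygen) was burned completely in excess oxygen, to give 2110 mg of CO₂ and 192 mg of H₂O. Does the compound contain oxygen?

mol C = 2.11 g CO₂ ÷ 44.009 g/mol = 0.04794 mol
mol H = 2 × 0.192 g H₂O ÷ 18.015 g/mol = 0.02132 mol
C and H together account for 0.5974 g — essentially the entire 0.598 g sample — so the compound contains no oxygen.

no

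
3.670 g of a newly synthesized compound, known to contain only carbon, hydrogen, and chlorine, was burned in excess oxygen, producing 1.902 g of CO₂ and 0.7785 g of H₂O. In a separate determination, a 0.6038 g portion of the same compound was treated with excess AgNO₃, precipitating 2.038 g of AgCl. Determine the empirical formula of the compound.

mol C = 1.902 g CO₂ ÷ 44.009 g/mol = 0.043218 mol
mol H = 2 × 0.7785 g H₂O ÷ 18.015 g/mol = 0.086428 mol
From the AgCl data: mol Cl per gram of compound = (2.038 ÷ 143.318) ÷ 0.6038 = 0.023551 mol/g, so in the 3.670 g combustion sample mol Cl = 0.086432 mol
Divide by the smallest (0.043218 mol): C 1.000, H 2.000, Cl 2.000

CH2Cl2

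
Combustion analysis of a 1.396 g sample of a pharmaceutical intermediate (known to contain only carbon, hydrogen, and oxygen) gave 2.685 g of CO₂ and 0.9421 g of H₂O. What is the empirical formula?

C7H12O4

mol C = 2.685 g CO₂ ÷ 44.009 g/mol = 0.061010 mol
mol H = 2 × 0.9421 g H₂O ÷ 18.015 g/mol = 0.10459 mol
mass O = 1.396 − (0.73279 + 0.10543) = 0.55778 g → mol O = 0.55778 ÷ 15.999 = 0.034863 mol
Divide by the smallest (0.034863 mol): C 1.750, H 3.000, O 1.000
Multiplying each by 4 gives whole numbers: C 7.00, H 12.00, O 4.00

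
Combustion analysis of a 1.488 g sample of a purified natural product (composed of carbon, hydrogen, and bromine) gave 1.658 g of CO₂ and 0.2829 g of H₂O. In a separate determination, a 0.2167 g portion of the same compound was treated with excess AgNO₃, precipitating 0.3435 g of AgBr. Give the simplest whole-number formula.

mol C = 1.658 g CO₂ ÷ 44.009 g/mol = 0.037674 mol
mol H = 2 × 0.2829 g H₂O ÷ 18.015 g/mol = 0.031407 mol
From the AgBr data: mol Br per gram of compound = (0.3435 ÷ 187.772) ÷ 0.2167 = 0.0084418 mol/g, so in the 1.488 g combustion sample mol Br = 0.012561 mol
Divide by the smallest (0.012561 mol): C 2.999, H 2.500, Br 1.000
Multiplying each by 2 gives whole numbers: C 6.00, H 5.00, Br 2.00

C6H5Br2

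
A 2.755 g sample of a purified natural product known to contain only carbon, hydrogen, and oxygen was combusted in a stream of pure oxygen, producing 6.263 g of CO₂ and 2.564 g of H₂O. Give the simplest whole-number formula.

mol C = 6.263 g CO₂ ÷ 44.009 g/mol = 0.14231 mol
mol H = 2 × 2.564 g H₂O ÷ 18.015 g/mol = 0.28465 mol
mass O = 2.755 − (1.7093 + 0.28693) = 0.75876 g → mol O = 0.75876 ÷ 15.999 = 0.047426 mol
Divide by the smallest (0.047426 mol): C 3.001, H 6.002, O 1.000

C3H6O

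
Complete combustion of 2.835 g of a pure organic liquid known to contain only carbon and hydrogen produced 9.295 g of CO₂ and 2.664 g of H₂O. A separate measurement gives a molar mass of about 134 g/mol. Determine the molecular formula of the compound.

mol C = 9.295 g CO₂ ÷ 44.009 g/mol = 0.21121 mol
mol H = 2 × 2.664 g H₂O ÷ 18.015 g/mol = 0.29575 mol
Divide by the smallest (0.21121 mol): C 1.000, H 1.400
Multiplying each by 5 gives whole numbers: C 5.00, H 7.00
Empirical formula: C5H7
Empirical-formula mass = 67.11 g/mol; 134 ÷ 67.11 ≈ 2, so the molecular formula is C10H14.

C10H14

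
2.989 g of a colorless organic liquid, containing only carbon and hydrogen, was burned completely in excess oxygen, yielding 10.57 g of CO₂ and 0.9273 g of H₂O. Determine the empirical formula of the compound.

C7H3

mol C = 10.57 g CO₂ ÷ 44.009 g/mol = 0.24018 mol
mol H = 2 × 0.9273 g H₂O ÷ 18.015 g/mol = 0.10295 mol
Divide by the smallest (0.10295 mol): C 2.333, H 1.000
Multiplying each by 3 gives whole numbers: C 7.00, H 3.00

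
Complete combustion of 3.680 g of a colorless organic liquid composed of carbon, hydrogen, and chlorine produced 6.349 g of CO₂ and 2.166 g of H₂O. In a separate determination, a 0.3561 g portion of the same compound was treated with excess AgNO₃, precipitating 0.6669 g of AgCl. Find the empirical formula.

mol C = 6.349 g CO₂ ÷ 44.009 g/mol = 0.14427 mol
mol H = 2 × 2.166 g H₂O ÷ 18.015 g/mol = 0.24047 mol
From the AgCl data: mol Cl per gram of compound = (0.6669 ÷ 143.318) ÷ 0.3561 = 0.013067 mol/g, so in the 3.680 g combustion sample mol Cl = 0.048088 mol
Divide by the smallest (0.048088 mol): C 3.000, H 5.001, Cl 1.000

C3H5Cl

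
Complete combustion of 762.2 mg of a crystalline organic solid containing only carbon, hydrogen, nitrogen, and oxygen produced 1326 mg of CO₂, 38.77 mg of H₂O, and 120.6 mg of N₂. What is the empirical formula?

C7HN2O4

mol C = 1.326 g CO₂ ÷ 44.009 g/mol = 0.030130 mol
mol H = 2 × 0.03877 g H₂O ÷ 18.015 g/mol = 0.0043042 mol
mol N = 2 × 0.1206 g N₂ ÷ 28.014 g/mol = 0.0086100 mol
mass O = 0.7622 − (0.36189 + 0.0043386 + 0.12060) = 0.27537 g → mol O = 0.27537 ÷ 15.999 = 0.017212 mol
Divide by the smallest (0.0043042 mol): C 7.000, H 1.000, N 2.000, O 3.999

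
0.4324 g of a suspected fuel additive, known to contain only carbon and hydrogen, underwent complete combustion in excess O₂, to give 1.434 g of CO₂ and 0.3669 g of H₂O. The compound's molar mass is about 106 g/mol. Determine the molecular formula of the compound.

mol C = 1.434 g CO₂ ÷ 44.009 g/mol = 0.032584 mol
mol H = 2 × 0.3669 g H₂O ÷ 18.015 g/mol = 0.040733 mol
Divide by the smallest (0.032584 mol): C 1.000, H 1.250
Multiplying each by 4 gives whole numbers: C 4.00, H 5.00
Empirical formula: C4H5
Empirical-formula mass = 53.08 g/mol; 106 ÷ 53.08 ≈ 2, so the molecular formula is C8H10.

C8H10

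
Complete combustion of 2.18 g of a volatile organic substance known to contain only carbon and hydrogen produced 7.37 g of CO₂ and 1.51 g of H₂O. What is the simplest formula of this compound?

CH

mol C = 7.37 g CO₂ ÷ 44.009 g/mol = 0.1675 mol
mol H = 2 × 1.51 g H₂O ÷ 18.015 g/mol = 0.1676 mol
Divide by the smallest (0.1675 mol): C 1.000, H 1.001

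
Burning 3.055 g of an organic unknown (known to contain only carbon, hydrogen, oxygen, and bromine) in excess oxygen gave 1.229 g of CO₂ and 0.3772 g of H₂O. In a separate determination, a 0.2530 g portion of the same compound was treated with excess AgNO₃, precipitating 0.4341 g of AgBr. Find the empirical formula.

mol C = 1.229 g CO₂ ÷ 44.009 g/mol = 0.027926 mol
mol H = 2 × 0.3772 g H₂O ÷ 18.015 g/mol = 0.041876 mol
From the AgBr data: mol Br per gram of compound = (0.4341 ÷ 187.772) ÷ 0.2530 = 0.0091377 mol/g, so in the 3.055 g combustion sample mol Br = 0.027916 mol
mass O = 3.055 − (0.33542 + 0.042211 + 2.2306) = 0.44679 g → mol O = 0.44679 ÷ 15.999 = 0.027926 mol
Divide by the smallest (0.027916 mol): C 1.000, H 1.500, Br 1.000, O 1.000
Multiplying each by 2 gives whole numbers: C 2.00, H 3.00, Br 2.00, O 2.00

C2H3Br2O2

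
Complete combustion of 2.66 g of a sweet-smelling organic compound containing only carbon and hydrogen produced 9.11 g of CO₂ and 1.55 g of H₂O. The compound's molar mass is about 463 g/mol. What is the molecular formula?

mol C = 9.11 g CO₂ ÷ 44.009 g/mol = 0.2070 mol
mol H = 2 × 1.55 g H₂O ÷ 18.015 g/mol = 0.1721 mol
Divide by the smallest (0.1721 mol): C 1.203, H 1.000
Multiplying each by 5 gives whole numbers: C 6.01, H 5.00
Empirical formula: C6H5
Empirical-formula mass = 77.11 g/mol; 463 ÷ 77.11 ≈ 6, so the molecular formula is C36H30.

C36H30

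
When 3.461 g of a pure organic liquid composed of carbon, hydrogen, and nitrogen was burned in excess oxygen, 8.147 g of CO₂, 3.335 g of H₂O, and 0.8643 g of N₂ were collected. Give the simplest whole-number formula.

C3H6N

mol C = 8.147 g CO₂ ÷ 44.009 g/mol = 0.18512 mol
mol H = 2 × 3.335 g H₂O ÷ 18.015 g/mol = 0.37025 mol
mol N = 2 × 0.8643 g N₂ ÷ 28.014 g/mol = 0.061705 mol
Divide by the smallest (0.061705 mol): C 3.000, H 6.000, N 1.000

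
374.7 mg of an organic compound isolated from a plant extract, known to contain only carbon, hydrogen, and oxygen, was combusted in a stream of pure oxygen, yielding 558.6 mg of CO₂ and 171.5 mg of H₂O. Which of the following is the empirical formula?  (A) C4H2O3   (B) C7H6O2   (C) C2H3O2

mol C = 0.5586 g CO₂ ÷ 44.009 g/mol = 0.012693 mol
mol H = 2 × 0.1715 g H₂O ÷ 18.015 g/mol = 0.019040 mol
mass O = 0.3747 − (0.15245 + 0.019192) = 0.20305 g → mol O = 0.20305 ÷ 15.999 = 0.012692 mol
Divide by the smallest (0.012692 mol): C 1.000, H 1.500, O 1.000
Multiplying each by 2 gives whole numbers: C 2.00, H 3.00, O 2.00

(C) C2H3O2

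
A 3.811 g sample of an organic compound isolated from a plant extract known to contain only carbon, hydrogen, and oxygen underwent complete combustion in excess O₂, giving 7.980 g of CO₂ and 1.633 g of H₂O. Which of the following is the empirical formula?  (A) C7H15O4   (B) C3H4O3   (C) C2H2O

mol C = 7.980 g CO₂ ÷ 44.009 g/mol = 0.18133 mol
mol H = 2 × 1.633 g H₂O ÷ 18.015 g/mol = 0.18129 mol
mass O = 3.811 − (2.1779 + 0.18274) = 1.4503 g → mol O = 1.4503 ÷ 15.999 = 0.090652 mol
Divide by the smallest (0.090652 mol): C 2.000, H 2.000, O 1.000

(C) C2H2O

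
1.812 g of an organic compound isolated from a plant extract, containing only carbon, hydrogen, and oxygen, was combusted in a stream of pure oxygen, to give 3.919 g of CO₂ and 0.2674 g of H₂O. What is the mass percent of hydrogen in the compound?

mol C = 3.919 g CO₂ ÷ 44.009 g/mol = 0.089050 mol
mol H = 2 × 0.2674 g H₂O ÷ 18.015 g/mol = 0.029686 mol
mass O = 1.812 − (1.0696 + 0.029924) = 0.71250 g → mol O = 0.71250 ÷ 15.999 = 0.044534 mol
mass % H = 0.029924 g ÷ 1.812 g × 100%

1.65%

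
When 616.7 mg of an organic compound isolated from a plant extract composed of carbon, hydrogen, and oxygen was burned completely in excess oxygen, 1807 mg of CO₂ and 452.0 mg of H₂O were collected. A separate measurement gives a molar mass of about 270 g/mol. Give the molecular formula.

C18H22O2

mol C = 1.807 g CO₂ ÷ 44.009 g/mol = 0.041060 mol
mol H = 2 × 0.4520 g H₂O ÷ 18.015 g/mol = 0.050180 mol
mass O = 0.6167 − (0.49317 + 0.050582) = 0.072949 g → mol O = 0.072949 ÷ 15.999 = 0.0045596 mol
Divide by the smallest (0.0045596 mol): C 9.005, H 11.005, O 1.000
Empirical formula: C9H11O
Empirical-formula mass = 135.19 g/mol; 270 ÷ 135.19 ≈ 2, so the molecular formula is C18H22O2.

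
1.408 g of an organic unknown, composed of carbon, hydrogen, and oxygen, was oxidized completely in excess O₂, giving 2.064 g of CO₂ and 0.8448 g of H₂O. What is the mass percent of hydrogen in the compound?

6.71%

mol C = 2.064 g CO₂ ÷ 44.009 g/mol = 0.046899 mol
mol H = 2 × 0.8448 g H₂O ÷ 18.015 g/mol = 0.093789 mol
mass O = 1.408 − (0.56331 + 0.094539) = 0.75015 g → mol O = 0.75015 ÷ 15.999 = 0.046887 mol
mass % H = 0.094539 g ÷ 1.408 g × 100%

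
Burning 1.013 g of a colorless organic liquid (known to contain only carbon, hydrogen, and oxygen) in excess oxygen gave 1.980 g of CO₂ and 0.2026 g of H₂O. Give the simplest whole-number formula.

mol C = 1.980 g CO₂ ÷ 44.009 g/mol = 0.044991 mol
mol H = 2 × 0.2026 g H₂O ÷ 18.015 g/mol = 0.022492 mol
mass O = 1.013 − (0.54038 + 0.022672) = 0.44994 g → mol O = 0.44994 ÷ 15.999 = 0.028123 mol
Divide by the smallest (0.022492 mol): C 2.000, H 1.000, O 1.250
Multiplying each by 4 gives whole numbers: C 8.00, H 4.00, O 5.00

C8H4O5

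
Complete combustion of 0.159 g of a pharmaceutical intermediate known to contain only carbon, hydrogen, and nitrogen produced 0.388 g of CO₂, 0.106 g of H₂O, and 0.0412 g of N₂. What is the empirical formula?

C3H4N

mol C = 0.388 g CO₂ ÷ 44.009 g/mol = 0.008816 mol
mol H = 2 × 0.106 g H₂O ÷ 18.015 g/mol = 0.01177 mol
mol N = 2 × 0.0412 g N₂ ÷ 28.014 g/mol = 0.002941 mol
Divide by the smallest (0.002941 mol): C 2.997, H 4.001, N 1.000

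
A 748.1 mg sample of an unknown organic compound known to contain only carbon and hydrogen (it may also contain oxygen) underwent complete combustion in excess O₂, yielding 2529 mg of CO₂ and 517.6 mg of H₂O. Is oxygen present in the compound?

no

mol C = 2.529 g CO₂ ÷ 44.009 g/mol = 0.057466 mol
mol H = 2 × 0.5176 g H₂O ÷ 18.015 g/mol = 0.057463 mol
C and H together account for 0.74814 g — essentially the entire 0.7481 g sample — so the compound contains no oxygen.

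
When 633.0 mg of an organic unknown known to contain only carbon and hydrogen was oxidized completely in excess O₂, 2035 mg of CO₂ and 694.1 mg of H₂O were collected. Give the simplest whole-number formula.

mol C = 2.035 g CO₂ ÷ 44.009 g/mol = 0.046241 mol
mol H = 2 × 0.6941 g H₂O ÷ 18.015 g/mol = 0.077058 mol
Divide by the smallest (0.046241 mol): C 1.000, H 1.666
Multiplying each by 3 gives whole numbers: C 3.00, H 5.00

C3H5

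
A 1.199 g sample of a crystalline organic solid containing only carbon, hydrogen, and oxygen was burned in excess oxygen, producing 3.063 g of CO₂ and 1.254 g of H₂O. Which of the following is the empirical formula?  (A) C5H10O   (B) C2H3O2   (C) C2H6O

(A) C5H10O

mol C = 3.063 g CO₂ ÷ 44.009 g/mol = 0.069599 mol
mol H = 2 × 1.254 g H₂O ÷ 18.015 g/mol = 0.13922 mol
mass O = 1.199 − (0.83596 + 0.14033) = 0.22271 g → mol O = 0.22271 ÷ 15.999 = 0.013920 mol
Divide by the smallest (0.013920 mol): C 5.000, H 10.001, O 1.000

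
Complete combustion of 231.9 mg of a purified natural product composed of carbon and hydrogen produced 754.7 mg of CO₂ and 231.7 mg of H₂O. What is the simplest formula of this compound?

mol C = 0.7547 g CO₂ ÷ 44.009 g/mol = 0.017149 mol
mol H = 2 × 0.2317 g H₂O ÷ 18.015 g/mol = 0.025723 mol
Divide by the smallest (0.017149 mol): C 1.000, H 1.500
Multiplying each by 2 gives whole numbers: C 2.00, H 3.00

C2H3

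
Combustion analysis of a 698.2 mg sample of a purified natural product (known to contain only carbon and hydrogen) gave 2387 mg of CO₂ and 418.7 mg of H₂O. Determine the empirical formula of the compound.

C7H6

mol C = 2.387 g CO₂ ÷ 44.009 g/mol = 0.054239 mol
mol H = 2 × 0.4187 g H₂O ÷ 18.015 g/mol = 0.046483 mol
Divide by the smallest (0.046483 mol): C 1.167, H 1.000
Multiplying each by 6 gives whole numbers: C 7.00, H 6.00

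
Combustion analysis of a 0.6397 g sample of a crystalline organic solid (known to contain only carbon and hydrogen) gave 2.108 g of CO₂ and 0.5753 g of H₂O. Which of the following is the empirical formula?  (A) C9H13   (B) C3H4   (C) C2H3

(B) C3H4

mol C = 2.108 g CO₂ ÷ 44.009 g/mol = 0.047899 mol
mol H = 2 × 0.5753 g H₂O ÷ 18.015 g/mol = 0.063869 mol
Divide by the smallest (0.047899 mol): C 1.000, H 1.333
Multiplying each by 3 gives whole numbers: C 3.00, H 4.00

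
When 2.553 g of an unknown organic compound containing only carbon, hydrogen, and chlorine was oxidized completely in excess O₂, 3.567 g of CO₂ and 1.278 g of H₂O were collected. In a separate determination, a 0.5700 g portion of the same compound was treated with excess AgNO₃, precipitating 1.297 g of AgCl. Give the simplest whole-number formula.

C4H7Cl2

mol C = 3.567 g CO₂ ÷ 44.009 g/mol = 0.081052 mol
mol H = 2 × 1.278 g H₂O ÷ 18.015 g/mol = 0.14188 mol
From the AgCl data: mol Cl per gram of compound = (1.297 ÷ 143.318) ÷ 0.5700 = 0.015877 mol/g, so in the 2.553 g combustion sample mol Cl = 0.040534 mol
Divide by the smallest (0.040534 mol): C 2.000, H 3.500, Cl 1.000
Multiplying each by 2 gives whole numbers: C 4.00, H 7.00, Cl 2.00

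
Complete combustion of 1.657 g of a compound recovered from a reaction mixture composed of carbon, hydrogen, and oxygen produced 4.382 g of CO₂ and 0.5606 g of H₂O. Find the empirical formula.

C8H5O2

mol C = 4.382 g CO₂ ÷ 44.009 g/mol = 0.099571 mol
mol H = 2 × 0.5606 g H₂O ÷ 18.015 g/mol = 0.062237 mol
mass O = 1.657 − (1.1959 + 0.062735) = 0.39832 g → mol O = 0.39832 ÷ 15.999 = 0.024897 mol
Divide by the smallest (0.024897 mol): C 3.999, H 2.500, O 1.000
Multiplying each by 2 gives whole numbers: C 8.00, H 5.00, O 2.00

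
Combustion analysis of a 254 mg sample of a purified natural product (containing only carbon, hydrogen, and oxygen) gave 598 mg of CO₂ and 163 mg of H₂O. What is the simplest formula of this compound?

C3H4O

mol C = 0.598 g CO₂ ÷ 44.009 g/mol = 0.01359 mol
mol H = 2 × 0.163 g H₂O ÷ 18.015 g/mol = 0.01810 mol
mass O = 0.254 − (0.1632 + 0.01824) = 0.07255 g → mol O = 0.07255 ÷ 15.999 = 0.004535 mol
Divide by the smallest (0.004535 mol): C 2.996, H 3.990, O 1.000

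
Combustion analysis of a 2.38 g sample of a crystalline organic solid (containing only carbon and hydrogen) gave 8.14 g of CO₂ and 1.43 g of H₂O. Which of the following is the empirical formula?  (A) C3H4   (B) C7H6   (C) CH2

(B) C7H6

mol C = 8.14 g CO₂ ÷ 44.009 g/mol = 0.1850 mol
mol H = 2 × 1.43 g H₂O ÷ 18.015 g/mol = 0.1588 mol
Divide by the smallest (0.1588 mol): C 1.165, H 1.000
Multiplying each by 6 gives whole numbers: C 6.99, H 6.00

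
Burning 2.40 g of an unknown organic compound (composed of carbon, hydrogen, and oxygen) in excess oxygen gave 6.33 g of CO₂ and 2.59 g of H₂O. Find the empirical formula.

C6H12O

mol C = 6.33 g CO₂ ÷ 44.009 g/mol = 0.1438 mol
mol H = 2 × 2.59 g H₂O ÷ 18.015 g/mol = 0.2875 mol
mass O = 2.40 − (1.728 + 0.2898) = 0.3826 g → mol O = 0.3826 ÷ 15.999 = 0.02391 mol
Divide by the smallest (0.02391 mol): C 6.015, H 12.025, O 1.000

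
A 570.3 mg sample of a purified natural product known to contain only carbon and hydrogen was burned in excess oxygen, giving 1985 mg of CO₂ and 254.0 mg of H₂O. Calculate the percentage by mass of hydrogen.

4.98%

mol C = 1.985 g CO₂ ÷ 44.009 g/mol = 0.045104 mol
mol H = 2 × 0.2540 g H₂O ÷ 18.015 g/mol = 0.028199 mol
mass % H = 0.028424 g ÷ 0.5703 g × 100%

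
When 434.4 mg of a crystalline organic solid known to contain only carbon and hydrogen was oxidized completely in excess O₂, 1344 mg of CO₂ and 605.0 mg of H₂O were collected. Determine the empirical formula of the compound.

mol C = 1.344 g CO₂ ÷ 44.009 g/mol = 0.030539 mol
mol H = 2 × 0.6050 g H₂O ÷ 18.015 g/mol = 0.067166 mol
Divide by the smallest (0.030539 mol): C 1.000, H 2.199
Multiplying each by 5 gives whole numbers: C 5.00, H 11.00

C5H11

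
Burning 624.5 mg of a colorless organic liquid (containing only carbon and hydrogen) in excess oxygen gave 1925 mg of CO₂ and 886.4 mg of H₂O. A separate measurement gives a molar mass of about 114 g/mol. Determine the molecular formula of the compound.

C8H18

mol C = 1.925 g CO₂ ÷ 44.009 g/mol = 0.043741 mol
mol H = 2 × 0.8864 g H₂O ÷ 18.015 g/mol = 0.098407 mol
Divide by the smallest (0.043741 mol): C 1.000, H 2.250
Multiplying each by 4 gives whole numbers: C 4.00, H 9.00
Empirical formula: C4H9
Empirical-formula mass = 57.12 g/mol; 114 ÷ 57.12 ≈ 2, so the molecular formula is C8H18.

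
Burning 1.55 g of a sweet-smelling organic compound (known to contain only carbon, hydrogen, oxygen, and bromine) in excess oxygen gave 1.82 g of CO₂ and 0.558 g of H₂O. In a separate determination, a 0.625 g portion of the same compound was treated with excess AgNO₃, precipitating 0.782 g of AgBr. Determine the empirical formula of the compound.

mol C = 1.82 g CO₂ ÷ 44.009 g/mol = 0.04136 mol
mol H = 2 × 0.558 g H₂O ÷ 18.015 g/mol = 0.06195 mol
From the AgBr data: mol Br per gram of compound = (0.782 ÷ 187.772) ÷ 0.625 = 0.006663 mol/g, so in the 1.55 g combustion sample mol Br = 0.01033 mol
mass O = 1.55 − (0.4967 + 0.06244 + 0.8253) = 0.1656 g → mol O = 0.1656 ÷ 15.999 = 0.01035 mol
Divide by the smallest (0.01033 mol): C 4.004, H 5.998, Br 1.000, O 1.002

C4H6BrO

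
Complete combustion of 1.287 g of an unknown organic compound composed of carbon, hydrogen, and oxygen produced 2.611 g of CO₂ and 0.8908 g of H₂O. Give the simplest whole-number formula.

mol C = 2.611 g CO₂ ÷ 44.009 g/mol = 0.059329 mol
mol H = 2 × 0.8908 g H₂O ÷ 18.015 g/mol = 0.098895 mol
mass O = 1.287 − (0.71260 + 0.099687) = 0.47472 g → mol O = 0.47472 ÷ 15.999 = 0.029672 mol
Divide by the smallest (0.029672 mol): C 2.000, H 3.333, O 1.000
Multiplying each by 3 gives whole numbers: C 6.00, H 10.00, O 3.00

C6H10O3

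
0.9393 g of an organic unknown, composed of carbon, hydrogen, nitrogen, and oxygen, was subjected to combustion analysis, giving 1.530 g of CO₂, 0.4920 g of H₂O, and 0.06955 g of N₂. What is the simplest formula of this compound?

mol C = 1.530 g CO₂ ÷ 44.009 g/mol = 0.034766 mol
mol H = 2 × 0.4920 g H₂O ÷ 18.015 g/mol = 0.054621 mol
mol N = 2 × 0.06955 g N₂ ÷ 28.014 g/mol = 0.0049654 mol
mass O = 0.9393 − (0.41757 + 0.055058 + 0.069550) = 0.39712 g → mol O = 0.39712 ÷ 15.999 = 0.024822 mol
Divide by the smallest (0.0049654 mol): C 7.002, H 11.000, N 1.000, O 4.999

C7H11NO5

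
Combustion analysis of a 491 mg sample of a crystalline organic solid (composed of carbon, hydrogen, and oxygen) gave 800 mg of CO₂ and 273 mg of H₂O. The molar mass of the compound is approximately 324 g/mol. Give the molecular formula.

mol C = 0.800 g CO₂ ÷ 44.009 g/mol = 0.01818 mol
mol H = 2 × 0.273 g H₂O ÷ 18.015 g/mol = 0.03031 mol
mass O = 0.491 − (0.2183 + 0.03055) = 0.2421 g → mol O = 0.2421 ÷ 15.999 = 0.01513 mol
Divide by the smallest (0.01513 mol): C 1.201, H 2.003, O 1.000
Multiplying each by 5 gives whole numbers: C 6.01, H 10.01, O 5.00
Empirical formula: C6H10O5
Empirical-formula mass = 162.14 g/mol; 324 ÷ 162.14 ≈ 2, so the molecular formula is C12H20O10.

C12H20O10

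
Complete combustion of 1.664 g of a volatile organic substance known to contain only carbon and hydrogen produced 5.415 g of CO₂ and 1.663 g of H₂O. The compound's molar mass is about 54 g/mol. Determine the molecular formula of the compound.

mol C = 5.415 g CO₂ ÷ 44.009 g/mol = 0.12304 mol
mol H = 2 × 1.663 g H₂O ÷ 18.015 g/mol = 0.18462 mol
Divide by the smallest (0.12304 mol): C 1.000, H 1.500
Multiplying each by 2 gives whole numbers: C 2.00, H 3.00
Empirical formula: C2H3
Empirical-formula mass = 27.05 g/mol; 54 ÷ 27.05 ≈ 2, so the molecular formula is C4H6.

C4H6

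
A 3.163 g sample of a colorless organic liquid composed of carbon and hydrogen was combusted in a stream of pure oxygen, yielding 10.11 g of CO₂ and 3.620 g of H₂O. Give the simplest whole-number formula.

C4H7

mol C = 10.11 g CO₂ ÷ 44.009 g/mol = 0.22973 mol
mol H = 2 × 3.620 g H₂O ÷ 18.015 g/mol = 0.40189 mol
Divide by the smallest (0.22973 mol): C 1.000, H 1.749
Multiplying each by 4 gives whole numbers: C 4.00, H 7.00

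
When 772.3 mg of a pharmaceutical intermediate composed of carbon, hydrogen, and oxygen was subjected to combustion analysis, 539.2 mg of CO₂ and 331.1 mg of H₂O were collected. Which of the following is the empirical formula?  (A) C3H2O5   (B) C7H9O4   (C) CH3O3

(C) CH3O3

mol C = 0.5392 g CO₂ ÷ 44.009 g/mol = 0.012252 mol
mol H = 2 × 0.3311 g H₂O ÷ 18.015 g/mol = 0.036758 mol
mass O = 0.7723 − (0.14716 + 0.037052) = 0.58809 g → mol O = 0.58809 ÷ 15.999 = 0.036758 mol
Divide by the smallest (0.012252 mol): C 1.000, H 3.000, O 3.000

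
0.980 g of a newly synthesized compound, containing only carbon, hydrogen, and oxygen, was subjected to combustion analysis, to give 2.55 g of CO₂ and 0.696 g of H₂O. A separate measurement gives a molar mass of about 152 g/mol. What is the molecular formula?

C9H12O2

mol C = 2.55 g CO₂ ÷ 44.009 g/mol = 0.05794 mol
mol H = 2 × 0.696 g H₂O ÷ 18.015 g/mol = 0.07727 mol
mass O = 0.980 − (0.6959 + 0.07789) = 0.2062 g → mol O = 0.2062 ÷ 15.999 = 0.01289 mol
Divide by the smallest (0.01289 mol): C 4.497, H 5.996, O 1.000
Multiplying each by 2 gives whole numbers: C 8.99, H 11.99, O 2.00
Empirical formula: C9H12O2
Empirical-formula mass = 152.19 g/mol; 152 ÷ 152.19 ≈ 1, so the molecular formula is C9H12O2.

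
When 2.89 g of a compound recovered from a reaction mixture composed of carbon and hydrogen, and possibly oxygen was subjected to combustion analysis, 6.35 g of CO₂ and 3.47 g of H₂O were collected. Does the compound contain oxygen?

yes

mol C = 6.35 g CO₂ ÷ 44.009 g/mol = 0.1443 mol
mol H = 2 × 3.47 g H₂O ÷ 18.015 g/mol = 0.3852 mol
C and H account for only 2.121 g of the 2.89 g sample; the remaining 0.7686 g must be oxygen.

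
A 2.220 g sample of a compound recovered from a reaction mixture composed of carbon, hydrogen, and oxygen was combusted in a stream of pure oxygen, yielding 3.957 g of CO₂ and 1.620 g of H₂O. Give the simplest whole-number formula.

C3H6O2

mol C = 3.957 g CO₂ ÷ 44.009 g/mol = 0.089913 mol
mol H = 2 × 1.620 g H₂O ÷ 18.015 g/mol = 0.17985 mol
mass O = 2.220 − (1.0800 + 0.18129) = 0.95876 g → mol O = 0.95876 ÷ 15.999 = 0.059926 mol
Divide by the smallest (0.059926 mol): C 1.500, H 3.001, O 1.000
Multiplying each by 2 gives whole numbers: C 3.00, H 6.00, O 2.00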